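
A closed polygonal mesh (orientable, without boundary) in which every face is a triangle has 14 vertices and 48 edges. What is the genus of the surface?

Every face is a triangle and each edge borders two faces, so 3F = 2·48, giving F = 32.
χ = V − E + F = 14 − 48 + 32 = -2.
For a closed orientable surface χ = 2 − 2g, so g = (2 − (-2))/2 = 2.

2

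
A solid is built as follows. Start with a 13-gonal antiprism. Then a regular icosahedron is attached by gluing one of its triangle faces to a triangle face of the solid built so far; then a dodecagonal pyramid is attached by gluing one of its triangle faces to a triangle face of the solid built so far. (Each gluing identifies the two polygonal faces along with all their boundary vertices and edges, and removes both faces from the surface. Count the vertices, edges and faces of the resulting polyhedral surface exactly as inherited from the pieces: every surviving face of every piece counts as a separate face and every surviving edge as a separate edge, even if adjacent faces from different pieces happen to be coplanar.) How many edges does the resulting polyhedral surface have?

100

A 13-gonal antiprism: V=26, E=52, F=28.
Attach a regular icosahedron (V=12, E=30, F=20) along a 3-gon: merge 3 vertices and 3 edges, delete both glued faces → V=35, E=79, F=46.
Attach a dodecagonal pyramid (V=13, E=24, F=13) along a 3-gon: merge 3 vertices and 3 edges, delete both glued faces → V=45, E=100, F=57.
Check: V − E + F = 45 − 100 + 57 = 2.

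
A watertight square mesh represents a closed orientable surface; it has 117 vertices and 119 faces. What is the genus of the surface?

Every face is a square, so 2E = 4·119 = 476, giving E = 238.
χ = V − E + F = 117 − 238 + 119 = -2.
For a closed orientable surface χ = 2 − 2g, so g = (2 − (-2))/2 = 2.

2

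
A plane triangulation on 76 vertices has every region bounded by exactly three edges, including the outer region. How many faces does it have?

In a plane triangulation 3F = 2E and V − E + F = 2, so F = 2V − 4 = 2·76 − 4 = 148.

148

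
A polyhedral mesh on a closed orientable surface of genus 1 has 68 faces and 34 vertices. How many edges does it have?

102

For a closed orientable surface of genus 1, χ = 2 − 2·1 = 0.
E = V + F − (0) = 34 + 68 − (0) = 102.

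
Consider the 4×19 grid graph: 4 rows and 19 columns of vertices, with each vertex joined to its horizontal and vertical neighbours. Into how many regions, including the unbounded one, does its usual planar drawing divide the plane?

The grid has V = 4·19 = 76 vertices and E = 4·18 + 19·3 = 129 edges.
F = 2 − V + E = 2 − 76 + 129 = 55.

55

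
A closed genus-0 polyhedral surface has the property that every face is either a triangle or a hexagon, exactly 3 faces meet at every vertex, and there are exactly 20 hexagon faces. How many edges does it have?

66

Let x be the number of triangles; then F = 20 + x.
Edge–face incidences: 2E = 6·20 + 3·x = 120 + 3x.
Every vertex has degree 3, so 3V = 2E.
Euler: V − E + F = 2 ⇒ (2E)/3 − E + (20 + x) = 2.
Multiply by 6: 2·(2E) − 3·(2E) + 6·(20 + x) = 12, i.e. 120 + 6x − (120 + 3x) = 12.
Collecting terms: 3x = 12, so x = 4.
Then 2E = 120 + 3·4 = 132, so E = 66, V = 2E/3 = 44, F = 20 + 4 = 24.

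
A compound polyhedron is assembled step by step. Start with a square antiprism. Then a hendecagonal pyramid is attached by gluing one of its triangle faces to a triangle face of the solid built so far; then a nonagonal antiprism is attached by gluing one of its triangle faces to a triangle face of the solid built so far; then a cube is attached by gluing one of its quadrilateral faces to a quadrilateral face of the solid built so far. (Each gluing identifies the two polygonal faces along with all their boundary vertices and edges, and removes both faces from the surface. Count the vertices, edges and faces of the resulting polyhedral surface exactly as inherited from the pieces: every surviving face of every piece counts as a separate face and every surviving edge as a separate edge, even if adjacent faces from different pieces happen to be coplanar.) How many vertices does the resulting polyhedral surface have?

36

A square antiprism: V=8, E=16, F=10.
Attach a hendecagonal pyramid (V=12, E=22, F=12) along a 3-gon: merge 3 vertices and 3 edges, delete both glued faces → V=17, E=35, F=20.
Attach a nonagonal antiprism (V=18, E=36, F=20) along a 3-gon: merge 3 vertices and 3 edges, delete both glued faces → V=32, E=68, F=38.
Attach a cube (V=8, E=12, F=6) along a 4-gon: merge 4 vertices and 4 edges, delete both glued faces → V=36, E=76, F=42.
Check: V − E + F = 36 − 76 + 42 = 2.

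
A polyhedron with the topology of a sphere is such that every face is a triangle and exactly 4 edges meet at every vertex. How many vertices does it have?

6

Each face has 3 edges and each edge borders two faces, so 2E = 3F.
Each vertex has degree 4, so 4V = 2E and hence V = 3F/4.
Euler: V − E + F = 2 ⇒ (3F/4) − (3F/2) + F = 2.
Multiply by 8: (6 − 12 + 8)F = 16, i.e. 2F = 16.
So F = 8, E = 3·8/2 = 12, V = 3·8/4 = 6.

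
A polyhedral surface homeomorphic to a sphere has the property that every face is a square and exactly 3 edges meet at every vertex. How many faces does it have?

6

Each face has 4 edges and each edge borders two faces, so 2E = 4F.
Each vertex has degree 3, so 3V = 2E and hence V = 4F/3.
Euler: V − E + F = 2 ⇒ (4F/3) − (4F/2) + F = 2.
Multiply by 6: (8 − 12 + 6)F = 12, i.e. 2F = 12.
So F = 6, E = 4·6/2 = 12, V = 4·6/3 = 8.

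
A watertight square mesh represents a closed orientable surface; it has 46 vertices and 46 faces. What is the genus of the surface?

Every face is a square, so 2E = 4·46 = 184, giving E = 92.
χ = V − E + F = 46 − 92 + 46 = 0.
For a closed orientable surface χ = 2 − 2g, so g = (2 − (0))/2 = 1.

1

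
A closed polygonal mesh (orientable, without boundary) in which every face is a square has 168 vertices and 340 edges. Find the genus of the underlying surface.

Every face is a square and each edge borders two faces, so 4F = 2·340, giving F = 170.
χ = V − E + F = 168 − 340 + 170 = -2.
For a closed orientable surface χ = 2 − 2g, so g = (2 − (-2))/2 = 2.

2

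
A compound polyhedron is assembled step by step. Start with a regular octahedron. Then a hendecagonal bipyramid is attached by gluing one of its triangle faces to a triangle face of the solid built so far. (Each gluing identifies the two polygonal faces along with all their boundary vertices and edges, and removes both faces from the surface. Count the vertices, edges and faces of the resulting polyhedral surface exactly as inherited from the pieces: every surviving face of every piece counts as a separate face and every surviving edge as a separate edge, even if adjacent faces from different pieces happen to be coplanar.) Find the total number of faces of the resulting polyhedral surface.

A regular octahedron: V=6, E=12, F=8.
Attach a hendecagonal bipyramid (V=13, E=33, F=22) along a 3-gon: merge 3 vertices and 3 edges, delete both glued faces → V=16, E=42, F=28.
Check: V − E + F = 16 − 42 + 28 = 2.

28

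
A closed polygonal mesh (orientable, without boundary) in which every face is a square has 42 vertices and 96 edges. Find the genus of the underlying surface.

Every face is a square and each edge borders two faces, so 4F = 2·96, giving F = 48.
χ = V − E + F = 42 − 96 + 48 = -6.
For a closed orientable surface χ = 2 − 2g, so g = (2 − (-6))/2 = 4.

4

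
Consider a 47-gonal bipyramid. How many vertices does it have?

A bipyramid over an n-gon has 2n triangular faces and n + 2 vertices: V = 47 + 2 = 49, E = 3·47 = 141, F = 2·47 = 94.

49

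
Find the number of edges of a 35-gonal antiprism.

An antiprism on an n-gon has two n-gon caps and 2n triangles: V = 2·35 = 70, E = 4·35 = 140, F = 2·35 + 2 = 72.

140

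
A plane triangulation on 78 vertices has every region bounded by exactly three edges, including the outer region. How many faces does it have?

152

In a plane triangulation 3F = 2E and V − E + F = 2, so F = 2V − 4 = 2·78 − 4 = 152.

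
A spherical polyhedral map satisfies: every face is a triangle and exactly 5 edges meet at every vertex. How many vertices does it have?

Each face has 3 edges and each edge borders two faces, so 2E = 3F.
Each vertex has degree 5, so 5V = 2E and hence V = 3F/5.
Euler: V − E + F = 2 ⇒ (3F/5) − (3F/2) + F = 2.
Multiply by 10: (6 − 15 + 10)F = 20, i.e. 1F = 20.
So F = 20, E = 3·20/2 = 30, V = 3·20/5 = 12.

12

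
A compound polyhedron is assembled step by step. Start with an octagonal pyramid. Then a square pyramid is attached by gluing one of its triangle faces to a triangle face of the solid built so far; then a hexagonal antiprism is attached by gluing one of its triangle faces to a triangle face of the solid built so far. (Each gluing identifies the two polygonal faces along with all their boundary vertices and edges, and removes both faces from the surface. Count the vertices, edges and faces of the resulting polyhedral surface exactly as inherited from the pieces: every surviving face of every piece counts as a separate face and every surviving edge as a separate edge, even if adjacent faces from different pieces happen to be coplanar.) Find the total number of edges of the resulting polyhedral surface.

42

An octagonal pyramid: V=9, E=16, F=9.
Attach a square pyramid (V=5, E=8, F=5) along a 3-gon: merge 3 vertices and 3 edges, delete both glued faces → V=11, E=21, F=12.
Attach a hexagonal antiprism (V=12, E=24, F=14) along a 3-gon: merge 3 vertices and 3 edges, delete both glued faces → V=20, E=42, F=24.
Check: V − E + F = 20 − 42 + 24 = 2.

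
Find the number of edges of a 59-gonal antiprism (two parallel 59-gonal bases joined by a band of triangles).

An antiprism on an n-gon has two n-gon caps and 2n triangles: V = 2·59 = 118, E = 4·59 = 236, F = 2·59 + 2 = 120.

236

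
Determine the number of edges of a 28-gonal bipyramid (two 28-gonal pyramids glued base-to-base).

A bipyramid over an n-gon has 2n triangular faces and n + 2 vertices: V = 28 + 2 = 30, E = 3·28 = 84, F = 2·28 = 56.

84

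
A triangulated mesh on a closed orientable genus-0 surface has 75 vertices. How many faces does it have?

χ = 2 − 2·0 = 2, and every face is a triangle so 3F = 2E.
V − E + F = 2 with E = 3F/2 gives 75 − (3/2 − 1)·F = 2, so F = 146 and E = 219.

146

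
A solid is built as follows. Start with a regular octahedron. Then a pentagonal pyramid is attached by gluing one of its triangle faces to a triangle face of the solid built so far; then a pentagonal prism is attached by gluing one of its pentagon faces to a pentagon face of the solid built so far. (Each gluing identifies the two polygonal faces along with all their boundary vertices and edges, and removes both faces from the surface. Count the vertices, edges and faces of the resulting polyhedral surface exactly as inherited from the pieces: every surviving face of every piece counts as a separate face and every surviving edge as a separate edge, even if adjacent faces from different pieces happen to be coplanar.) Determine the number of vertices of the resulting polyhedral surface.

14

A regular octahedron: V=6, E=12, F=8.
Attach a pentagonal pyramid (V=6, E=10, F=6) along a 3-gon: merge 3 vertices and 3 edges, delete both glued faces → V=9, E=19, F=12.
Attach a pentagonal prism (V=10, E=15, F=7) along a 5-gon: merge 5 vertices and 5 edges, delete both glued faces → V=14, E=29, F=17.
Check: V − E + F = 14 − 29 + 17 = 2.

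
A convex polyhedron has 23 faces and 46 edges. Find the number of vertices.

25

Here V − E + F = 2.
V = 2 + E − F = 2 + 46 − 23 = 25.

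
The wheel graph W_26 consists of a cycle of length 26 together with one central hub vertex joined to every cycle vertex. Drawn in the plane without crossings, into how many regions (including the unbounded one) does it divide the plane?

W_26 has V = 26 + 1 = 27 vertices and E = 2·26 = 52 edges.
By Euler's formula F = 2 − V + E = 2 − 27 + 52 = 27.

27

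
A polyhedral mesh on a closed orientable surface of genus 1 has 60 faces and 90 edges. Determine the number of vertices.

For a closed orientable surface of genus 1, χ = 2 − 2·1 = 0.
V = 0 + E − F = 0 + 90 − 60 = 30.

30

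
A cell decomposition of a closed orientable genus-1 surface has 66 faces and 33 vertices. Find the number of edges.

For a closed orientable surface of genus 1, χ = 2 − 2·1 = 0.
E = V + F − (0) = 33 + 66 − (0) = 99.

99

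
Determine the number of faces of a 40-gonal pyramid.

41

A pyramid on an n-gon base has one n-gon and n triangles: V = 40 + 1 = 41, E = 2·40 = 80, F = 40 + 1 = 41.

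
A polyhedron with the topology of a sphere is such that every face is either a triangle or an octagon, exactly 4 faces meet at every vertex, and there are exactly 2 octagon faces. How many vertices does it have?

Let x be the number of triangles; then F = 2 + x.
Edge–face incidences: 2E = 8·2 + 3·x = 16 + 3x.
Every vertex has degree 4, so 4V = 2E.
Euler: V − E + F = 2 ⇒ (2E)/4 − E + (2 + x) = 2.
Multiply by 8: 2·(2E) − 4·(2E) + 8·(2 + x) = 16, i.e. 16 + 8x − 2·(16 + 3x) = 16.
Collecting terms: 2x − 16 = 16, so 2x = 32, so x = 16.
Then 2E = 16 + 3·16 = 64, so E = 32, V = 2E/4 = 16, F = 2 + 16 = 18.

16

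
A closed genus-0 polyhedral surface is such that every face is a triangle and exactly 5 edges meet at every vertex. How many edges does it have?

30

Each face has 3 edges and each edge borders two faces, so 2E = 3F.
Each vertex has degree 5, so 5V = 2E and hence V = 3F/5.
Euler: V − E + F = 2 ⇒ (3F/5) − (3F/2) + F = 2.
Multiply by 10: (6 − 15 + 10)F = 20, i.e. 1F = 20.
So F = 20, E = 3·20/2 = 30, V = 3·20/5 = 12.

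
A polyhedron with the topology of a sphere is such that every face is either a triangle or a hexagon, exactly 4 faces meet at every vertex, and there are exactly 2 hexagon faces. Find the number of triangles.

Let x be the number of triangles; then F = 2 + x.
Edge–face incidences: 2E = 6·2 + 3·x = 12 + 3x.
Every vertex has degree 4, so 4V = 2E.
Euler: V − E + F = 2 ⇒ (2E)/4 − E + (2 + x) = 2.
Multiply by 8: 2·(2E) − 4·(2E) + 8·(2 + x) = 16, i.e. 16 + 8x − 2·(12 + 3x) = 16.
Collecting terms: 2x − 8 = 16, so 2x = 24, so x = 12.
Then 2E = 12 + 3·12 = 48, so E = 24, V = 2E/4 = 12, F = 2 + 12 = 14.

12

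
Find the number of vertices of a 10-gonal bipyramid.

12

A bipyramid over an n-gon has 2n triangular faces and n + 2 vertices: V = 10 + 2 = 12, E = 3·10 = 30, F = 2·10 = 20.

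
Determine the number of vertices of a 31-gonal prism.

62

A prism on an n-gon has two n-gon bases and n rectangular sides: V = 2·31 = 62, E = 3·31 = 93, F = 31 + 2 = 33.
Check: V − E + F = 62 − 93 + 33 = 2.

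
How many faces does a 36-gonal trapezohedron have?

The n-trapezohedron (dual of the n-antiprism) has V = 2·36 + 2 = 74, E = 4·36 = 144, F = 2·36 = 72.

72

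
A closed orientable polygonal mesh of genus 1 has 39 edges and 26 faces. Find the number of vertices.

For a closed orientable surface of genus 1, χ = 2 − 2·1 = 0.
V = 0 + E − F = 0 + 39 − 26 = 13.

13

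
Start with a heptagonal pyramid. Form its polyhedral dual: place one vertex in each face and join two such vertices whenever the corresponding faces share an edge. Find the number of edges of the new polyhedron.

The base solid has V = 8, E = 14, F = 8.
The dual swaps V and F and preserves E: V′ = F = 8, E′ = E = 14, F′ = V = 8.

14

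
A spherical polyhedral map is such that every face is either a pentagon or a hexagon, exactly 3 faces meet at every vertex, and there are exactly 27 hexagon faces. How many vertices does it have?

Let x be the number of pentagons; then F = 27 + x.
Edge–face incidences: 2E = 6·27 + 5·x = 162 + 5x.
Every vertex has degree 3, so 3V = 2E.
Euler: V − E + F = 2 ⇒ (2E)/3 − E + (27 + x) = 2.
Multiply by 6: 2·(2E) − 3·(2E) + 6·(27 + x) = 12, i.e. 162 + 6x − (162 + 5x) = 12.
Collecting terms: x = 12.
Then 2E = 162 + 5·12 = 222, so E = 111, V = 2E/3 = 74, F = 27 + 12 = 39.

74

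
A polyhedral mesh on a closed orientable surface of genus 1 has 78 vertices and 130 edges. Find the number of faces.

52

For a closed orientable surface of genus 1, χ = 2 − 2·1 = 0.
F = 0 − V + E = 0 − 78 + 130 = 52.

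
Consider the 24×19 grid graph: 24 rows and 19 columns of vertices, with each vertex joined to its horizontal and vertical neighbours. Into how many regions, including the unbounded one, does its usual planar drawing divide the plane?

The grid has V = 24·19 = 456 vertices and E = 24·18 + 19·23 = 869 edges.
F = 2 − V + E = 2 − 456 + 869 = 415.

415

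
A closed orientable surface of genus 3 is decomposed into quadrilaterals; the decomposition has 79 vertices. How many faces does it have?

χ = 2 − 2·3 = -4, and every face is a square so 4F = 2E.
V − E + F = -4 with E = 4F/2 gives 79 − (4/2 − 1)·F = -4, so F = 83 and E = 166.

83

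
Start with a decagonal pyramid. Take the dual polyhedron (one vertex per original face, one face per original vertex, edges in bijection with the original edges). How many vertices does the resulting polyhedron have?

11

The base solid has V = 11, E = 20, F = 11.
The dual swaps V and F and preserves E: V′ = F = 11, E′ = E = 20, F′ = V = 11.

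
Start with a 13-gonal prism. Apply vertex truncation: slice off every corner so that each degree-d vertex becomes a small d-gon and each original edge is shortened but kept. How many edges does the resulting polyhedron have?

117

The base solid has V = 26, E = 39, F = 15.
Truncation replaces each original edge-end by a new vertex, so V′ = 2E = 78.
Each original edge survives, and each old vertex of degree d contributes d new edges; summing degrees gives Σd = 2E, so E′ = E + 2E = 3E = 117.
Each original face survives and each original vertex becomes one new face: F′ = F + V = 41.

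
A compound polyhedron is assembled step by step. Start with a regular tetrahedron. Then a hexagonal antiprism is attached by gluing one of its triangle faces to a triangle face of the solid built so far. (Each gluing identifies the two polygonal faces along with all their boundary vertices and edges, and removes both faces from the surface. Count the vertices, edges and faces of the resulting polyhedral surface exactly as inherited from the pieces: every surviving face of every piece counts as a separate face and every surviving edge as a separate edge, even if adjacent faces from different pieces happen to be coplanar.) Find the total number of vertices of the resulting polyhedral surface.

13

A regular tetrahedron: V=4, E=6, F=4.
Attach a hexagonal antiprism (V=12, E=24, F=14) along a 3-gon: merge 3 vertices and 3 edges, delete both glued faces → V=13, E=27, F=16.
Check: V − E + F = 13 − 27 + 16 = 2.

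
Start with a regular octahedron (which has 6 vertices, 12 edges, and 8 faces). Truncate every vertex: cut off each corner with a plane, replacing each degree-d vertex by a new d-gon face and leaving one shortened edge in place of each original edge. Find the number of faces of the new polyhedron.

Truncation replaces each original edge-end by a new vertex, so V′ = 2E = 24.
Each original edge survives, and each old vertex of degree d contributes d new edges; summing degrees gives Σd = 2E, so E′ = E + 2E = 3E = 36.
Each original face survives and each original vertex becomes one new face: F′ = F + V = 14.

14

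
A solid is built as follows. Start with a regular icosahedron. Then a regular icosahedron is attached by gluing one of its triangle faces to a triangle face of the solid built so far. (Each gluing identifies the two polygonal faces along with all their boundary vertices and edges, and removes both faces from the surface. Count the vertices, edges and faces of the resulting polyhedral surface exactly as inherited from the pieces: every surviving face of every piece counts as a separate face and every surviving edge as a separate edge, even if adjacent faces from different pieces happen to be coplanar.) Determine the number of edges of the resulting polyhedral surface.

57

A regular icosahedron: V=12, E=30, F=20.
Attach a regular icosahedron (V=12, E=30, F=20) along a 3-gon: merge 3 vertices and 3 edges, delete both glued faces → V=21, E=57, F=38.
Check: V − E + F = 21 − 57 + 38 = 2.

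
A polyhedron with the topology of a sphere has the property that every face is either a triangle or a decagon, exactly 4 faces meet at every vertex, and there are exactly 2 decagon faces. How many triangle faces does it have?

20

Let x be the number of triangles; then F = 2 + x.
Edge–face incidences: 2E = 10·2 + 3·x = 20 + 3x.
Every vertex has degree 4, so 4V = 2E.
Euler: V − E + F = 2 ⇒ (2E)/4 − E + (2 + x) = 2.
Multiply by 8: 2·(2E) − 4·(2E) + 8·(2 + x) = 16, i.e. 16 + 8x − 2·(20 + 3x) = 16.
Collecting terms: 2x − 24 = 16, so 2x = 40, so x = 20.
Then 2E = 20 + 3·20 = 80, so E = 40, V = 2E/4 = 20, F = 2 + 20 = 22.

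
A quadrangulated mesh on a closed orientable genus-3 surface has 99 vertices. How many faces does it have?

χ = 2 − 2·3 = -4, and every face is a square so 4F = 2E.
V − E + F = -4 with E = 4F/2 gives 99 − (4/2 − 1)·F = -4, so F = 103 and E = 206.

103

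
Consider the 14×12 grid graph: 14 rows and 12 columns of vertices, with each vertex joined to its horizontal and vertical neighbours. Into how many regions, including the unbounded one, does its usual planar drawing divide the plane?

The grid has V = 14·12 = 168 vertices and E = 14·11 + 12·13 = 310 edges.
F = 2 − V + E = 2 − 168 + 310 = 144.

144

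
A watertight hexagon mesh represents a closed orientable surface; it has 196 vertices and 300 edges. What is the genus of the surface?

3

Every face is a hexagon and each edge borders two faces, so 6F = 2·300, giving F = 100.
χ = V − E + F = 196 − 300 + 100 = -4.
For a closed orientable surface χ = 2 − 2g, so g = (2 − (-4))/2 = 3.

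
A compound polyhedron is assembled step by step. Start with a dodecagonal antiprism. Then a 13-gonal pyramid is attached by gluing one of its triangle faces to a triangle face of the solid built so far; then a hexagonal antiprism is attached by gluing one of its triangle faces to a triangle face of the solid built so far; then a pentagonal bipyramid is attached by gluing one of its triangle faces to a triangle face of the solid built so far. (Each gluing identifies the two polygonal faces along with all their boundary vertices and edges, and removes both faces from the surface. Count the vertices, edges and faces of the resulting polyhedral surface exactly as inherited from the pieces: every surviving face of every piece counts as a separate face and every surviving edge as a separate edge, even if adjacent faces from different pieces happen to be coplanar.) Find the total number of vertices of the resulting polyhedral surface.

48

A dodecagonal antiprism: V=24, E=48, F=26.
Attach a 13-gonal pyramid (V=14, E=26, F=14) along a 3-gon: merge 3 vertices and 3 edges, delete both glued faces → V=35, E=71, F=38.
Attach a hexagonal antiprism (V=12, E=24, F=14) along a 3-gon: merge 3 vertices and 3 edges, delete both glued faces → V=44, E=92, F=50.
Attach a pentagonal bipyramid (V=7, E=15, F=10) along a 3-gon: merge 3 vertices and 3 edges, delete both glued faces → V=48, E=104, F=58.
Check: V − E + F = 48 − 104 + 58 = 2.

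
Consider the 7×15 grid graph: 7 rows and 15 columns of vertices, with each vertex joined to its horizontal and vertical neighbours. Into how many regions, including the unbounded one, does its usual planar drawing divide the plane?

85

The grid has V = 7·15 = 105 vertices and E = 7·14 + 15·6 = 188 edges.
F = 2 − V + E = 2 − 105 + 188 = 85.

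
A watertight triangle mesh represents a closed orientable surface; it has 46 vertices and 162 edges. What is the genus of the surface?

Every face is a triangle and each edge borders two faces, so 3F = 2·162, giving F = 108.
χ = V − E + F = 46 − 162 + 108 = -8.
For a closed orientable surface χ = 2 − 2g, so g = (2 − (-8))/2 = 5.

5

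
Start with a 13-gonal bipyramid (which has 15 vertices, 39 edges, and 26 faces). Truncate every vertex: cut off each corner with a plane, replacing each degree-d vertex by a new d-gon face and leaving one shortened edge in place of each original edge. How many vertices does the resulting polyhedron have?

Truncation replaces each original edge-end by a new vertex, so V′ = 2E = 78.
Each original edge survives, and each old vertex of degree d contributes d new edges; summing degrees gives Σd = 2E, so E′ = E + 2E = 3E = 117.
Each original face survives and each original vertex becomes one new face: F′ = F + V = 41.

78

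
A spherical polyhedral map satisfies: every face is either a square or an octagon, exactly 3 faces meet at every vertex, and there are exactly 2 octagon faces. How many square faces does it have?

8

Let x be the number of squares; then F = 2 + x.
Edge–face incidences: 2E = 8·2 + 4·x = 16 + 4x.
Every vertex has degree 3, so 3V = 2E.
Euler: V − E + F = 2 ⇒ (2E)/3 − E + (2 + x) = 2.
Multiply by 6: 2·(2E) − 3·(2E) + 6·(2 + x) = 12, i.e. 12 + 6x − (16 + 4x) = 12.
Collecting terms: 2x − 4 = 12, so 2x = 16, so x = 8.
Then 2E = 16 + 4·8 = 48, so E = 24, V = 2E/3 = 16, F = 2 + 8 = 10.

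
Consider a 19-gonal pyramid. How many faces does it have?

A pyramid on an n-gon base has one n-gon and n triangles: V = 19 + 1 = 20, E = 2·19 = 38, F = 19 + 1 = 20.

20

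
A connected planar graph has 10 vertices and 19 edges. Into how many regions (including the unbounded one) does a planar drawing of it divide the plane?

Euler's formula for a connected plane graph: V − E + F = 2, so F = 2 − 10 + 19 = 11.

11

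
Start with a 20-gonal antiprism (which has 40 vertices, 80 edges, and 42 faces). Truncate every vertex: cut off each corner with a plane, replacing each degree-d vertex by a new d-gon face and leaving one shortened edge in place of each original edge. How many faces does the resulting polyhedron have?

Truncation replaces each original edge-end by a new vertex, so V′ = 2E = 160.
Each original edge survives, and each old vertex of degree d contributes d new edges; summing degrees gives Σd = 2E, so E′ = E + 2E = 3E = 240.
Each original face survives and each original vertex becomes one new face: F′ = F + V = 82.

82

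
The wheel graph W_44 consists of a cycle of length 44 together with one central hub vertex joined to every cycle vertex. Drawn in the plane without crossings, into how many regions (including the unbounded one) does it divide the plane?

45

W_44 has V = 44 + 1 = 45 vertices and E = 2·44 = 88 edges.
By Euler's formula F = 2 − V + E = 2 − 45 + 88 = 45.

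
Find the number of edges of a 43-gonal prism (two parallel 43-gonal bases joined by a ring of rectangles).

129

A prism on an n-gon has two n-gon bases and n rectangular sides: V = 2·43 = 86, E = 3·43 = 129, F = 43 + 2 = 45.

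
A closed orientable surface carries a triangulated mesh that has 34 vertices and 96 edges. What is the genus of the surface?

0

Every face is a triangle and each edge borders two faces, so 3F = 2·96, giving F = 64.
χ = V − E + F = 34 − 96 + 64 = 2.
For a closed orientable surface χ = 2 − 2g, so g = (2 − (2))/2 = 0.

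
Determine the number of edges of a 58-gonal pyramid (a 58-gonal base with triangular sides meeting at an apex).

116

A pyramid on an n-gon base has one n-gon and n triangles: V = 58 + 1 = 59, E = 2·58 = 116, F = 58 + 1 = 59.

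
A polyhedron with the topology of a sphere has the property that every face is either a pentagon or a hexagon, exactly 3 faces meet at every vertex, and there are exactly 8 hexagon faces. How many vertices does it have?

36

Let x be the number of pentagons; then F = 8 + x.
Edge–face incidences: 2E = 6·8 + 5·x = 48 + 5x.
Every vertex has degree 3, so 3V = 2E.
Euler: V − E + F = 2 ⇒ (2E)/3 − E + (8 + x) = 2.
Multiply by 6: 2·(2E) − 3·(2E) + 6·(8 + x) = 12, i.e. 48 + 6x − (48 + 5x) = 12.
Collecting terms: x = 12.
Then 2E = 48 + 5·12 = 108, so E = 54, V = 2E/3 = 36, F = 8 + 12 = 20.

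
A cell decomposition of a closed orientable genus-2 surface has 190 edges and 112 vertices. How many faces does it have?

For a closed orientable surface of genus 2, χ = 2 − 2·2 = -2.
F = -2 − V + E = -2 − 112 + 190 = 76.

76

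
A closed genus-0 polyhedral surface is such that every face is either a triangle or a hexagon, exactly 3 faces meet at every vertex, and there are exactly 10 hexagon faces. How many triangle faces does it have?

Let x be the number of triangles; then F = 10 + x.
Edge–face incidences: 2E = 6·10 + 3·x = 60 + 3x.
Every vertex has degree 3, so 3V = 2E.
Euler: V − E + F = 2 ⇒ (2E)/3 − E + (10 + x) = 2.
Multiply by 6: 2·(2E) − 3·(2E) + 6·(10 + x) = 12, i.e. 60 + 6x − (60 + 3x) = 12.
Collecting terms: 3x = 12, so x = 4.
Then 2E = 60 + 3·4 = 72, so E = 36, V = 2E/3 = 24, F = 10 + 4 = 14.

4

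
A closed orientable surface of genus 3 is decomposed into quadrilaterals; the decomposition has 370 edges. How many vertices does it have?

181

χ = 2 − 2·3 = -4, and every face is a square so 4F = 2E.
F = 2E/4 = 185. Then V = -4 + E − F = -4 + 370 − 185 = 181.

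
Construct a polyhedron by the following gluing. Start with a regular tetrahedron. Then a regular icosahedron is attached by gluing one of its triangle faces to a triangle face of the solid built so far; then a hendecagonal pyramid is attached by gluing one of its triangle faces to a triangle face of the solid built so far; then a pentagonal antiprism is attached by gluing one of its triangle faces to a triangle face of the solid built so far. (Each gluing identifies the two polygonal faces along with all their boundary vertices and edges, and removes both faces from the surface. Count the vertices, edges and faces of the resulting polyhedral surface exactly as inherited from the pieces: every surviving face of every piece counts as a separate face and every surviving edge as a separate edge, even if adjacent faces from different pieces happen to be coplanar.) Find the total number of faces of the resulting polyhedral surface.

A regular tetrahedron: V=4, E=6, F=4.
Attach a regular icosahedron (V=12, E=30, F=20) along a 3-gon: merge 3 vertices and 3 edges, delete both glued faces → V=13, E=33, F=22.
Attach a hendecagonal pyramid (V=12, E=22, F=12) along a 3-gon: merge 3 vertices and 3 edges, delete both glued faces → V=22, E=52, F=32.
Attach a pentagonal antiprism (V=10, E=20, F=12) along a 3-gon: merge 3 vertices and 3 edges, delete both glued faces → V=29, E=69, F=42.
Check: V − E + F = 29 − 69 + 42 = 2.

42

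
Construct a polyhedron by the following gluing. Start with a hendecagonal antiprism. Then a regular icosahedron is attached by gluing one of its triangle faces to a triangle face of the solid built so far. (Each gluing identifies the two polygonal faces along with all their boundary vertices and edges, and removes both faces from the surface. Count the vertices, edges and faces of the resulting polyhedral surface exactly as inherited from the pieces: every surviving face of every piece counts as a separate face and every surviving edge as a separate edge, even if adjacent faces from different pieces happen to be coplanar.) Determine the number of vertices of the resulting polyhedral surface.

A hendecagonal antiprism: V=22, E=44, F=24.
Attach a regular icosahedron (V=12, E=30, F=20) along a 3-gon: merge 3 vertices and 3 edges, delete both glued faces → V=31, E=71, F=42.
Check: V − E + F = 31 − 71 + 42 = 2.

31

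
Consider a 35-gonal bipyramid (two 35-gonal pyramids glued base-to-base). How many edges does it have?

105

A bipyramid over an n-gon has 2n triangular faces and n + 2 vertices: V = 35 + 2 = 37, E = 3·35 = 105, F = 2·35 = 70.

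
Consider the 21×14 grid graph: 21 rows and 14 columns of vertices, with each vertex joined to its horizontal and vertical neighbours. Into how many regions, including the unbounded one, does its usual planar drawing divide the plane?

261

The grid has V = 21·14 = 294 vertices and E = 21·13 + 14·20 = 553 edges.
F = 2 − V + E = 2 − 294 + 553 = 261.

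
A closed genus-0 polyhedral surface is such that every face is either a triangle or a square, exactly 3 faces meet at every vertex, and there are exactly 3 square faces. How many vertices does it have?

Let x be the number of triangles; then F = 3 + x.
Edge–face incidences: 2E = 4·3 + 3·x = 12 + 3x.
Every vertex has degree 3, so 3V = 2E.
Euler: V − E + F = 2 ⇒ (2E)/3 − E + (3 + x) = 2.
Multiply by 6: 2·(2E) − 3·(2E) + 6·(3 + x) = 12, i.e. 18 + 6x − (12 + 3x) = 12.
Collecting terms: 3x + 6 = 12, so 3x = 6, so x = 2.
Then 2E = 12 + 3·2 = 18, so E = 9, V = 2E/3 = 6, F = 3 + 2 = 5.

6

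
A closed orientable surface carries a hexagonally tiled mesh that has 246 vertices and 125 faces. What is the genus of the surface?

3

Every face is a hexagon, so 2E = 6·125 = 750, giving E = 375.
χ = V − E + F = 246 − 375 + 125 = -4.
For a closed orientable surface χ = 2 − 2g, so g = (2 − (-4))/2 = 3.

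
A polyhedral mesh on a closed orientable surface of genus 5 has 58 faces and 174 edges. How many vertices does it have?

For a closed orientable surface of genus 5, χ = 2 − 2·5 = -8.
V = -8 + E − F = -8 + 174 − 58 = 108.

108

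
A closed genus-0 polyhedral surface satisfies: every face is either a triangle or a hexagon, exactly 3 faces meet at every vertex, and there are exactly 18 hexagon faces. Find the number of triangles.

4

Let x be the number of triangles; then F = 18 + x.
Edge–face incidences: 2E = 6·18 + 3·x = 108 + 3x.
Every vertex has degree 3, so 3V = 2E.
Euler: V − E + F = 2 ⇒ (2E)/3 − E + (18 + x) = 2.
Multiply by 6: 2·(2E) − 3·(2E) + 6·(18 + x) = 12, i.e. 108 + 6x − (108 + 3x) = 12.
Collecting terms: 3x = 12, so x = 4.
Then 2E = 108 + 3·4 = 120, so E = 60, V = 2E/3 = 40, F = 18 + 4 = 22.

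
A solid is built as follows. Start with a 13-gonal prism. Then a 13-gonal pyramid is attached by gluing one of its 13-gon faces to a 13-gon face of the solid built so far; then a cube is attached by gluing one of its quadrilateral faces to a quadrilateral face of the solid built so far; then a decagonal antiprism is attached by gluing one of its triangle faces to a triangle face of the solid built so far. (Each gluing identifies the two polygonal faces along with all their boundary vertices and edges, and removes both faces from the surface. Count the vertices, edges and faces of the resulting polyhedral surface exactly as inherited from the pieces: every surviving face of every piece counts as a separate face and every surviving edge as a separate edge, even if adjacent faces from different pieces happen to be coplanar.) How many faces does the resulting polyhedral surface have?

51

A 13-gonal prism: V=26, E=39, F=15.
Attach a 13-gonal pyramid (V=14, E=26, F=14) along a 13-gon: merge 13 vertices and 13 edges, delete both glued faces → V=27, E=52, F=27.
Attach a cube (V=8, E=12, F=6) along a 4-gon: merge 4 vertices and 4 edges, delete both glued faces → V=31, E=60, F=31.
Attach a decagonal antiprism (V=20, E=40, F=22) along a 3-gon: merge 3 vertices and 3 edges, delete both glued faces → V=48, E=97, F=51.
Check: V − E + F = 48 − 97 + 51 = 2.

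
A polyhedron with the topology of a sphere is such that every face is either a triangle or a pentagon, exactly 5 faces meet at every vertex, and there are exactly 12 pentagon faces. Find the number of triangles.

Let x be the number of triangles; then F = 12 + x.
Edge–face incidences: 2E = 5·12 + 3·x = 60 + 3x.
Every vertex has degree 5, so 5V = 2E.
Euler: V − E + F = 2 ⇒ (2E)/5 − E + (12 + x) = 2.
Multiply by 10: 2·(2E) − 5·(2E) + 10·(12 + x) = 20, i.e. 120 + 10x − 3·(60 + 3x) = 20.
Collecting terms: x − 60 = 20, so x = 80.
Then 2E = 60 + 3·80 = 300, so E = 150, V = 2E/5 = 60, F = 12 + 80 = 92.

80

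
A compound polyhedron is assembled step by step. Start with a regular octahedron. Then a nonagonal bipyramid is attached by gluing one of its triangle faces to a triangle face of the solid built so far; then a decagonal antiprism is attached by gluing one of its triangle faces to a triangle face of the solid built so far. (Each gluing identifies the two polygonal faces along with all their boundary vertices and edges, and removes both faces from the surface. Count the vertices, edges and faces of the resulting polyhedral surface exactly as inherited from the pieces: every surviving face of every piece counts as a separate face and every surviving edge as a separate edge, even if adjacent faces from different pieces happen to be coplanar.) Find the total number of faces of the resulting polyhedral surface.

A regular octahedron: V=6, E=12, F=8.
Attach a nonagonal bipyramid (V=11, E=27, F=18) along a 3-gon: merge 3 vertices and 3 edges, delete both glued faces → V=14, E=36, F=24.
Attach a decagonal antiprism (V=20, E=40, F=22) along a 3-gon: merge 3 vertices and 3 edges, delete both glued faces → V=31, E=73, F=44.
Check: V − E + F = 31 − 73 + 44 = 2.

44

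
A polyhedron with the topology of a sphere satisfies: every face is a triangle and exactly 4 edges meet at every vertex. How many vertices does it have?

Each face has 3 edges and each edge borders two faces, so 2E = 3F.
Each vertex has degree 4, so 4V = 2E and hence V = 3F/4.
Euler: V − E + F = 2 ⇒ (3F/4) − (3F/2) + F = 2.
Multiply by 8: (6 − 12 + 8)F = 16, i.e. 2F = 16.
So F = 8, E = 3·8/2 = 12, V = 3·8/4 = 6.

6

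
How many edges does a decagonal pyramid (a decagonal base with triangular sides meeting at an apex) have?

A pyramid on an n-gon base has one n-gon and n triangles: V = 10 + 1 = 11, E = 2·10 = 20, F = 10 + 1 = 11.
Check: V − E + F = 11 − 20 + 11 = 2.

20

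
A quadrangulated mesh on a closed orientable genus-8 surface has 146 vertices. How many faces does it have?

160

χ = 2 − 2·8 = -14, and every face is a square so 4F = 2E.
V − E + F = -14 with E = 4F/2 gives 146 − (4/2 − 1)·F = -14, so F = 160 and E = 320.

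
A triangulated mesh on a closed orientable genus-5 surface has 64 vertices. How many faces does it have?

144

χ = 2 − 2·5 = -8, and every face is a triangle so 3F = 2E.
V − E + F = -8 with E = 3F/2 gives 64 − (3/2 − 1)·F = -8, so F = 144 and E = 216.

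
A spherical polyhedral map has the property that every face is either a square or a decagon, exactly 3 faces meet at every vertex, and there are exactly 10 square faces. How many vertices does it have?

20

Let x be the number of decagons; then F = 10 + x.
Edge–face incidences: 2E = 4·10 + 10·x = 40 + 10x.
Every vertex has degree 3, so 3V = 2E.
Euler: V − E + F = 2 ⇒ (2E)/3 − E + (10 + x) = 2.
Multiply by 6: 2·(2E) − 3·(2E) + 6·(10 + x) = 12, i.e. 60 + 6x − (40 + 10x) = 12.
Collecting terms: −4x + 20 = 12, so −4x = −8, so x = 2.
Then 2E = 40 + 10·2 = 60, so E = 30, V = 2E/3 = 20, F = 10 + 2 = 12.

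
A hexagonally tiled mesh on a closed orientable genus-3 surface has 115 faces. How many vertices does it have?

χ = 2 − 2·3 = -4, and every face is a hexagon so 6F = 2E.
E = 6·115/2 = 345. Then V = -4 + E − F = -4 + 345 − 115 = 226.

226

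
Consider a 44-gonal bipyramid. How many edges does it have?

132

A bipyramid over an n-gon has 2n triangular faces and n + 2 vertices: V = 44 + 2 = 46, E = 3·44 = 132, F = 2·44 = 88.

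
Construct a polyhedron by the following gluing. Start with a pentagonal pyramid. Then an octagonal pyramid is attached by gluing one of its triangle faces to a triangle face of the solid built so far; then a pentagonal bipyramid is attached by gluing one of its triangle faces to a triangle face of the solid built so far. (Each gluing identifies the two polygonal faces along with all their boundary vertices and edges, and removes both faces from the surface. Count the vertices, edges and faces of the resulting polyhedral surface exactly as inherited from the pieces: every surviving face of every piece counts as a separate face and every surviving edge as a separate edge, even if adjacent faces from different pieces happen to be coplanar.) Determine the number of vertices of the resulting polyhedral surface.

A pentagonal pyramid: V=6, E=10, F=6.
Attach an octagonal pyramid (V=9, E=16, F=9) along a 3-gon: merge 3 vertices and 3 edges, delete both glued faces → V=12, E=23, F=13.
Attach a pentagonal bipyramid (V=7, E=15, F=10) along a 3-gon: merge 3 vertices and 3 edges, delete both glued faces → V=16, E=35, F=21.
Check: V − E + F = 16 − 35 + 21 = 2.

16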